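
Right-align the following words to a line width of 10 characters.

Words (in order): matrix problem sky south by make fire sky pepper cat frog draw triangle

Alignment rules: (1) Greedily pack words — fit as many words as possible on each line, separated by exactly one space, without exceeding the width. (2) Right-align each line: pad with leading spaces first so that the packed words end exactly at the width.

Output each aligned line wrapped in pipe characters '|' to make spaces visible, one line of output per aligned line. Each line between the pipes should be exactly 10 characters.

Line 1: ['matrix'] (min_width=6, slack=4)
Line 2: ['problem'] (min_width=7, slack=3)
Line 3: ['sky', 'south'] (min_width=9, slack=1)
Line 4: ['by', 'make'] (min_width=7, slack=3)
Line 5: ['fire', 'sky'] (min_width=8, slack=2)
Line 6: ['pepper', 'cat'] (min_width=10, slack=0)
Line 7: ['frog', 'draw'] (min_width=9, slack=1)
Line 8: ['triangle'] (min_width=8, slack=2)

Answer: |    matrix|
|   problem|
| sky south|
|   by make|
|  fire sky|
|pepper cat|
| frog draw|
|  triangle|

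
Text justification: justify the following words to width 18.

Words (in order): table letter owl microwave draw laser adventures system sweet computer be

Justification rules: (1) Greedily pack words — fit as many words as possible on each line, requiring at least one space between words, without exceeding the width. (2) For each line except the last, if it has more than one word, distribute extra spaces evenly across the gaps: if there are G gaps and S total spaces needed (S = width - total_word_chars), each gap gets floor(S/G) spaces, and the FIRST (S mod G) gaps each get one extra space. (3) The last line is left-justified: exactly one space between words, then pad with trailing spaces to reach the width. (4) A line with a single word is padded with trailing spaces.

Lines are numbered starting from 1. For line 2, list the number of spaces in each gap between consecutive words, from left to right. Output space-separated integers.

Line 1: ['table', 'letter', 'owl'] (min_width=16, slack=2)
Line 2: ['microwave', 'draw'] (min_width=14, slack=4)
Line 3: ['laser', 'adventures'] (min_width=16, slack=2)
Line 4: ['system', 'sweet'] (min_width=12, slack=6)
Line 5: ['computer', 'be'] (min_width=11, slack=7)

Answer: 5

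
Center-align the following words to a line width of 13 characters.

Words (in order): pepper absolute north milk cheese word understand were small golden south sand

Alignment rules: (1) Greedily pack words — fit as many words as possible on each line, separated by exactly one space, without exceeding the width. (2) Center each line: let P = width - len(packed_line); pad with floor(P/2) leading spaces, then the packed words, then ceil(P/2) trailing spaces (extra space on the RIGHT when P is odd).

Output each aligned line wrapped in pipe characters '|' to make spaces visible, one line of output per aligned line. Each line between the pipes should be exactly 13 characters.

Line 1: ['pepper'] (min_width=6, slack=7)
Line 2: ['absolute'] (min_width=8, slack=5)
Line 3: ['north', 'milk'] (min_width=10, slack=3)
Line 4: ['cheese', 'word'] (min_width=11, slack=2)
Line 5: ['understand'] (min_width=10, slack=3)
Line 6: ['were', 'small'] (min_width=10, slack=3)
Line 7: ['golden', 'south'] (min_width=12, slack=1)
Line 8: ['sand'] (min_width=4, slack=9)

Answer: |   pepper    |
|  absolute   |
| north milk  |
| cheese word |
| understand  |
| were small  |
|golden south |
|    sand     |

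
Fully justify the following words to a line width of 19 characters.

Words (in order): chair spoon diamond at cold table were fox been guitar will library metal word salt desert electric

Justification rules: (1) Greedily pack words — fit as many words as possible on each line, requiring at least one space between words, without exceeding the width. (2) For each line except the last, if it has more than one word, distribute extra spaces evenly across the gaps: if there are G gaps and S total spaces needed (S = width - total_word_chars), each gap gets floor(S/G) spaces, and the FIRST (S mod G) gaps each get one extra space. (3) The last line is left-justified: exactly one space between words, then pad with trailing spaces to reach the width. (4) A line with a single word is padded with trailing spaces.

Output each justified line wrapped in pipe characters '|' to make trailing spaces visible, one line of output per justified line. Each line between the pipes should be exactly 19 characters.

Answer: |chair spoon diamond|
|at  cold table were|
|fox   been   guitar|
|will  library metal|
|word   salt  desert|
|electric           |

Derivation:
Line 1: ['chair', 'spoon', 'diamond'] (min_width=19, slack=0)
Line 2: ['at', 'cold', 'table', 'were'] (min_width=18, slack=1)
Line 3: ['fox', 'been', 'guitar'] (min_width=15, slack=4)
Line 4: ['will', 'library', 'metal'] (min_width=18, slack=1)
Line 5: ['word', 'salt', 'desert'] (min_width=16, slack=3)
Line 6: ['electric'] (min_width=8, slack=11)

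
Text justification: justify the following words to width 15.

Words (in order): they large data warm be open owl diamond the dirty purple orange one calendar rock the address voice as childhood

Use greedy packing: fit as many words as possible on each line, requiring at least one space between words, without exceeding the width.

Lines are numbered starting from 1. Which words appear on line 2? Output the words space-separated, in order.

Line 1: ['they', 'large', 'data'] (min_width=15, slack=0)
Line 2: ['warm', 'be', 'open'] (min_width=12, slack=3)
Line 3: ['owl', 'diamond', 'the'] (min_width=15, slack=0)
Line 4: ['dirty', 'purple'] (min_width=12, slack=3)
Line 5: ['orange', 'one'] (min_width=10, slack=5)
Line 6: ['calendar', 'rock'] (min_width=13, slack=2)
Line 7: ['the', 'address'] (min_width=11, slack=4)
Line 8: ['voice', 'as'] (min_width=8, slack=7)
Line 9: ['childhood'] (min_width=9, slack=6)

Answer: warm be open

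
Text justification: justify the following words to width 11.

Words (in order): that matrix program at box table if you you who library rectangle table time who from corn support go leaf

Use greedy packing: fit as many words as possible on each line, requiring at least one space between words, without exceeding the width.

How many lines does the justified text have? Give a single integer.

Answer: 11

Derivation:
Line 1: ['that', 'matrix'] (min_width=11, slack=0)
Line 2: ['program', 'at'] (min_width=10, slack=1)
Line 3: ['box', 'table'] (min_width=9, slack=2)
Line 4: ['if', 'you', 'you'] (min_width=10, slack=1)
Line 5: ['who', 'library'] (min_width=11, slack=0)
Line 6: ['rectangle'] (min_width=9, slack=2)
Line 7: ['table', 'time'] (min_width=10, slack=1)
Line 8: ['who', 'from'] (min_width=8, slack=3)
Line 9: ['corn'] (min_width=4, slack=7)
Line 10: ['support', 'go'] (min_width=10, slack=1)
Line 11: ['leaf'] (min_width=4, slack=7)
Total lines: 11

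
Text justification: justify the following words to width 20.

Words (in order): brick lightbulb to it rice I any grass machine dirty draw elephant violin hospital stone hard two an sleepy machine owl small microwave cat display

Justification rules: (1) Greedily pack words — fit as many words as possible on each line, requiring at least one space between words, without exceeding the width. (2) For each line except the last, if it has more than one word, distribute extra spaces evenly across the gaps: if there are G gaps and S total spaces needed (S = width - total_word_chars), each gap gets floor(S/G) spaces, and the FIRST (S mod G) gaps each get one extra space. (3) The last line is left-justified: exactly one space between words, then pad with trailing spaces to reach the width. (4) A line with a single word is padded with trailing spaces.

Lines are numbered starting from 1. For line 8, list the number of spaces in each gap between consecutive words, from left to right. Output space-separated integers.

Line 1: ['brick', 'lightbulb', 'to'] (min_width=18, slack=2)
Line 2: ['it', 'rice', 'I', 'any', 'grass'] (min_width=19, slack=1)
Line 3: ['machine', 'dirty', 'draw'] (min_width=18, slack=2)
Line 4: ['elephant', 'violin'] (min_width=15, slack=5)
Line 5: ['hospital', 'stone', 'hard'] (min_width=19, slack=1)
Line 6: ['two', 'an', 'sleepy'] (min_width=13, slack=7)
Line 7: ['machine', 'owl', 'small'] (min_width=17, slack=3)
Line 8: ['microwave', 'cat'] (min_width=13, slack=7)
Line 9: ['display'] (min_width=7, slack=13)

Answer: 8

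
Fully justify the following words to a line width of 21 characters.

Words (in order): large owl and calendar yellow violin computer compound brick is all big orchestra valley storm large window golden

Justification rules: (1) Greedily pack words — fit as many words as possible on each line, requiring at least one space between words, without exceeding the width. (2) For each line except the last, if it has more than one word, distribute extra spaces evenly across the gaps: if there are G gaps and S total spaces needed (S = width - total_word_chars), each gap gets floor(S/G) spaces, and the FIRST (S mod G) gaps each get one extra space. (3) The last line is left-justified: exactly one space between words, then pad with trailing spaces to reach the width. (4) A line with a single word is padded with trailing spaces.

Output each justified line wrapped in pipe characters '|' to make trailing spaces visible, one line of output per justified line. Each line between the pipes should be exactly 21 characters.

Line 1: ['large', 'owl', 'and'] (min_width=13, slack=8)
Line 2: ['calendar', 'yellow'] (min_width=15, slack=6)
Line 3: ['violin', 'computer'] (min_width=15, slack=6)
Line 4: ['compound', 'brick', 'is', 'all'] (min_width=21, slack=0)
Line 5: ['big', 'orchestra', 'valley'] (min_width=20, slack=1)
Line 6: ['storm', 'large', 'window'] (min_width=18, slack=3)
Line 7: ['golden'] (min_width=6, slack=15)

Answer: |large     owl     and|
|calendar       yellow|
|violin       computer|
|compound brick is all|
|big  orchestra valley|
|storm   large  window|
|golden               |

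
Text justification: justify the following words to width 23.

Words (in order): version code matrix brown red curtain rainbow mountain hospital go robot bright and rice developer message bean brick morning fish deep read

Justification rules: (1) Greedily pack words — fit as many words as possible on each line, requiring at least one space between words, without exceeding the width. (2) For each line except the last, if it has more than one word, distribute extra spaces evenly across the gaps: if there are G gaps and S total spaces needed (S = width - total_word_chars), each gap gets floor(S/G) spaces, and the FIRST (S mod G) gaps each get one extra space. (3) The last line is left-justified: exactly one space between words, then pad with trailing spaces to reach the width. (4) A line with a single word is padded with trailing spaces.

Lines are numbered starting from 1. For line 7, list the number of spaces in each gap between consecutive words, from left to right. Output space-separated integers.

Answer: 1 1 1

Derivation:
Line 1: ['version', 'code', 'matrix'] (min_width=19, slack=4)
Line 2: ['brown', 'red', 'curtain'] (min_width=17, slack=6)
Line 3: ['rainbow', 'mountain'] (min_width=16, slack=7)
Line 4: ['hospital', 'go', 'robot'] (min_width=17, slack=6)
Line 5: ['bright', 'and', 'rice'] (min_width=15, slack=8)
Line 6: ['developer', 'message', 'bean'] (min_width=22, slack=1)
Line 7: ['brick', 'morning', 'fish', 'deep'] (min_width=23, slack=0)
Line 8: ['read'] (min_width=4, slack=19)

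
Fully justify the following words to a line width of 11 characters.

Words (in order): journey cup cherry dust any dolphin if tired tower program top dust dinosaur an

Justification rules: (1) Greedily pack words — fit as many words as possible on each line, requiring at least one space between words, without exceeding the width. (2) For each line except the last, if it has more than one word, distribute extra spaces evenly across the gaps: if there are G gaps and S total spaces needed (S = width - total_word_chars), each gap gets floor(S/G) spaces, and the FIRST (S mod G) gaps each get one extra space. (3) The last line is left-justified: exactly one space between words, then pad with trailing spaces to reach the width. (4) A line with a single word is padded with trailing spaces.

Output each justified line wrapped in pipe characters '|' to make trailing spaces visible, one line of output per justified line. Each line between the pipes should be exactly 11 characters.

Line 1: ['journey', 'cup'] (min_width=11, slack=0)
Line 2: ['cherry', 'dust'] (min_width=11, slack=0)
Line 3: ['any', 'dolphin'] (min_width=11, slack=0)
Line 4: ['if', 'tired'] (min_width=8, slack=3)
Line 5: ['tower'] (min_width=5, slack=6)
Line 6: ['program', 'top'] (min_width=11, slack=0)
Line 7: ['dust'] (min_width=4, slack=7)
Line 8: ['dinosaur', 'an'] (min_width=11, slack=0)

Answer: |journey cup|
|cherry dust|
|any dolphin|
|if    tired|
|tower      |
|program top|
|dust       |
|dinosaur an|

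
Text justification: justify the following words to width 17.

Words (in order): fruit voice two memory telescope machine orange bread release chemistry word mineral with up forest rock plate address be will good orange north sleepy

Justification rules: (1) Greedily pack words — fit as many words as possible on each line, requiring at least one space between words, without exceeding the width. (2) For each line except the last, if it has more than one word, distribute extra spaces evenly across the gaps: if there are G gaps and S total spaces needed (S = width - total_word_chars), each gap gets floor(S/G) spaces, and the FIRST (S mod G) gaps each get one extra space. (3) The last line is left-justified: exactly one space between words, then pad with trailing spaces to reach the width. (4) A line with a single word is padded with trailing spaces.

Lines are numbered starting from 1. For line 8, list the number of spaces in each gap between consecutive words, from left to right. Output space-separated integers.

Line 1: ['fruit', 'voice', 'two'] (min_width=15, slack=2)
Line 2: ['memory', 'telescope'] (min_width=16, slack=1)
Line 3: ['machine', 'orange'] (min_width=14, slack=3)
Line 4: ['bread', 'release'] (min_width=13, slack=4)
Line 5: ['chemistry', 'word'] (min_width=14, slack=3)
Line 6: ['mineral', 'with', 'up'] (min_width=15, slack=2)
Line 7: ['forest', 'rock', 'plate'] (min_width=17, slack=0)
Line 8: ['address', 'be', 'will'] (min_width=15, slack=2)
Line 9: ['good', 'orange', 'north'] (min_width=17, slack=0)
Line 10: ['sleepy'] (min_width=6, slack=11)

Answer: 2 2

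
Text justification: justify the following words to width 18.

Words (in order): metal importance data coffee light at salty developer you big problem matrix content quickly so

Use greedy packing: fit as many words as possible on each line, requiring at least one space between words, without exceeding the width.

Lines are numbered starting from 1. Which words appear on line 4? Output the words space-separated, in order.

Line 1: ['metal', 'importance'] (min_width=16, slack=2)
Line 2: ['data', 'coffee', 'light'] (min_width=17, slack=1)
Line 3: ['at', 'salty', 'developer'] (min_width=18, slack=0)
Line 4: ['you', 'big', 'problem'] (min_width=15, slack=3)
Line 5: ['matrix', 'content'] (min_width=14, slack=4)
Line 6: ['quickly', 'so'] (min_width=10, slack=8)

Answer: you big problem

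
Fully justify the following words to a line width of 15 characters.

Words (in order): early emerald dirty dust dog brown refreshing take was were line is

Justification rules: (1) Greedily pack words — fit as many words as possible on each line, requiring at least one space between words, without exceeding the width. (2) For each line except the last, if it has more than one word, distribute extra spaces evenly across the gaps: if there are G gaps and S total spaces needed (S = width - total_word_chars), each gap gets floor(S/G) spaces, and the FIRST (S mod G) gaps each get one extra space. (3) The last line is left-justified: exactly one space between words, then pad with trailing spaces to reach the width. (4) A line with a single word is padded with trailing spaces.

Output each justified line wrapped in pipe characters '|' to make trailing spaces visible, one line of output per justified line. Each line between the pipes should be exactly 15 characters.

Answer: |early   emerald|
|dirty  dust dog|
|brown          |
|refreshing take|
|was  were  line|
|is             |

Derivation:
Line 1: ['early', 'emerald'] (min_width=13, slack=2)
Line 2: ['dirty', 'dust', 'dog'] (min_width=14, slack=1)
Line 3: ['brown'] (min_width=5, slack=10)
Line 4: ['refreshing', 'take'] (min_width=15, slack=0)
Line 5: ['was', 'were', 'line'] (min_width=13, slack=2)
Line 6: ['is'] (min_width=2, slack=13)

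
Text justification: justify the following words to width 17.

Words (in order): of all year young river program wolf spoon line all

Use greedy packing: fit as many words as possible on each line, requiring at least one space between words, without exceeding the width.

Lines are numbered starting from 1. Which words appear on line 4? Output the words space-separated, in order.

Line 1: ['of', 'all', 'year', 'young'] (min_width=17, slack=0)
Line 2: ['river', 'program'] (min_width=13, slack=4)
Line 3: ['wolf', 'spoon', 'line'] (min_width=15, slack=2)
Line 4: ['all'] (min_width=3, slack=14)

Answer: all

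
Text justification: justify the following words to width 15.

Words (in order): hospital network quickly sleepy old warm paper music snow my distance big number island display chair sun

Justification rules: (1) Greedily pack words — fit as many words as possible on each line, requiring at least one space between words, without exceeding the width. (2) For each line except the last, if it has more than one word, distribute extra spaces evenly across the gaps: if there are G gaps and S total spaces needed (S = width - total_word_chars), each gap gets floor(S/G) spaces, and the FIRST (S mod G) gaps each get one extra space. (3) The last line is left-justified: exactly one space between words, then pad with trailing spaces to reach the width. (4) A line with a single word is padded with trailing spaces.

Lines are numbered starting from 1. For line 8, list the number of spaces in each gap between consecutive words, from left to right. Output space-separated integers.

Line 1: ['hospital'] (min_width=8, slack=7)
Line 2: ['network', 'quickly'] (min_width=15, slack=0)
Line 3: ['sleepy', 'old', 'warm'] (min_width=15, slack=0)
Line 4: ['paper', 'music'] (min_width=11, slack=4)
Line 5: ['snow', 'my'] (min_width=7, slack=8)
Line 6: ['distance', 'big'] (min_width=12, slack=3)
Line 7: ['number', 'island'] (min_width=13, slack=2)
Line 8: ['display', 'chair'] (min_width=13, slack=2)
Line 9: ['sun'] (min_width=3, slack=12)

Answer: 3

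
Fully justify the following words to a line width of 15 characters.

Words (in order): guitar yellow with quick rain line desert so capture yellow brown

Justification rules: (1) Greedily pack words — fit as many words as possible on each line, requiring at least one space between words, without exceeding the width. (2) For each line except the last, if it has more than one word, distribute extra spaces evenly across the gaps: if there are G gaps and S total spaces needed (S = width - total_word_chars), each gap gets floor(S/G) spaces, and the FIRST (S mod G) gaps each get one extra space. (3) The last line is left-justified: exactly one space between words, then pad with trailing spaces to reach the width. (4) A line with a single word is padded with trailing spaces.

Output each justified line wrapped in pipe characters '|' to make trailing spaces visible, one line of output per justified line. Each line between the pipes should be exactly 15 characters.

Line 1: ['guitar', 'yellow'] (min_width=13, slack=2)
Line 2: ['with', 'quick', 'rain'] (min_width=15, slack=0)
Line 3: ['line', 'desert', 'so'] (min_width=14, slack=1)
Line 4: ['capture', 'yellow'] (min_width=14, slack=1)
Line 5: ['brown'] (min_width=5, slack=10)

Answer: |guitar   yellow|
|with quick rain|
|line  desert so|
|capture  yellow|
|brown          |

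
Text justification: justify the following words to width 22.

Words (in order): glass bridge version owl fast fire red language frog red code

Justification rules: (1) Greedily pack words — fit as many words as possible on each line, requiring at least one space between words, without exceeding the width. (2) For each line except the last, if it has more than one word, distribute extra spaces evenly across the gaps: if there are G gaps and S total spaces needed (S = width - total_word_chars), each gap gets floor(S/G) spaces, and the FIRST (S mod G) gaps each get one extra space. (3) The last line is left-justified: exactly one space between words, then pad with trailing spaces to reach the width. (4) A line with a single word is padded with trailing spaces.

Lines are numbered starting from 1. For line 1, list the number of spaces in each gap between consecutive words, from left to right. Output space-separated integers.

Line 1: ['glass', 'bridge', 'version'] (min_width=20, slack=2)
Line 2: ['owl', 'fast', 'fire', 'red'] (min_width=17, slack=5)
Line 3: ['language', 'frog', 'red', 'code'] (min_width=22, slack=0)

Answer: 2 2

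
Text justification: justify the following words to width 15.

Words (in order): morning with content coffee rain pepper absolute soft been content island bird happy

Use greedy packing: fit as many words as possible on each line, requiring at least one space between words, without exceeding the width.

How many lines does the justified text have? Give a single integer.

Line 1: ['morning', 'with'] (min_width=12, slack=3)
Line 2: ['content', 'coffee'] (min_width=14, slack=1)
Line 3: ['rain', 'pepper'] (min_width=11, slack=4)
Line 4: ['absolute', 'soft'] (min_width=13, slack=2)
Line 5: ['been', 'content'] (min_width=12, slack=3)
Line 6: ['island', 'bird'] (min_width=11, slack=4)
Line 7: ['happy'] (min_width=5, slack=10)
Total lines: 7

Answer: 7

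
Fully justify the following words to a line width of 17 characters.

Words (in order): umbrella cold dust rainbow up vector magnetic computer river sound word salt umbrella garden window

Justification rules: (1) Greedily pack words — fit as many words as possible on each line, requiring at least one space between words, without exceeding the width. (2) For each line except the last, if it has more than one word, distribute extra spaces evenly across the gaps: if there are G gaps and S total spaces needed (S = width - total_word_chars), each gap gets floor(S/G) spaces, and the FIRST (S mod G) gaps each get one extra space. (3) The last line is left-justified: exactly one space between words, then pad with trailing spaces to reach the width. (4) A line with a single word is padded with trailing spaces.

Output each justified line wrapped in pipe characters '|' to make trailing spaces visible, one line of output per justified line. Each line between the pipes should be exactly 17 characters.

Line 1: ['umbrella', 'cold'] (min_width=13, slack=4)
Line 2: ['dust', 'rainbow', 'up'] (min_width=15, slack=2)
Line 3: ['vector', 'magnetic'] (min_width=15, slack=2)
Line 4: ['computer', 'river'] (min_width=14, slack=3)
Line 5: ['sound', 'word', 'salt'] (min_width=15, slack=2)
Line 6: ['umbrella', 'garden'] (min_width=15, slack=2)
Line 7: ['window'] (min_width=6, slack=11)

Answer: |umbrella     cold|
|dust  rainbow  up|
|vector   magnetic|
|computer    river|
|sound  word  salt|
|umbrella   garden|
|window           |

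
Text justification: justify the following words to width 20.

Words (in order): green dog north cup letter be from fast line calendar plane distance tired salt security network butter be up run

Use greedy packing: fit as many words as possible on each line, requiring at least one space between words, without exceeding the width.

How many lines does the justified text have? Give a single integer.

Line 1: ['green', 'dog', 'north', 'cup'] (min_width=19, slack=1)
Line 2: ['letter', 'be', 'from', 'fast'] (min_width=19, slack=1)
Line 3: ['line', 'calendar', 'plane'] (min_width=19, slack=1)
Line 4: ['distance', 'tired', 'salt'] (min_width=19, slack=1)
Line 5: ['security', 'network'] (min_width=16, slack=4)
Line 6: ['butter', 'be', 'up', 'run'] (min_width=16, slack=4)
Total lines: 6

Answer: 6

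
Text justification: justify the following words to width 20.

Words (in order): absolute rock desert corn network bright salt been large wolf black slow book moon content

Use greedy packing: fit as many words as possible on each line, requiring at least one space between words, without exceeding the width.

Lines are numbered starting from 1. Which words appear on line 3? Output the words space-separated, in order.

Answer: salt been large wolf

Derivation:
Line 1: ['absolute', 'rock', 'desert'] (min_width=20, slack=0)
Line 2: ['corn', 'network', 'bright'] (min_width=19, slack=1)
Line 3: ['salt', 'been', 'large', 'wolf'] (min_width=20, slack=0)
Line 4: ['black', 'slow', 'book', 'moon'] (min_width=20, slack=0)
Line 5: ['content'] (min_width=7, slack=13)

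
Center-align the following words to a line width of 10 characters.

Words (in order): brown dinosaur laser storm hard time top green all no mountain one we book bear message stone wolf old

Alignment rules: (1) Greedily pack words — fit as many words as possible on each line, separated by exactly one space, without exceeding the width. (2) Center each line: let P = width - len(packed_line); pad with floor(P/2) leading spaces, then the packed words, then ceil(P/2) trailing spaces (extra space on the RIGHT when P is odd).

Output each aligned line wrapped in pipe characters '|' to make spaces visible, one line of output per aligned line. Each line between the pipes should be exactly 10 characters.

Line 1: ['brown'] (min_width=5, slack=5)
Line 2: ['dinosaur'] (min_width=8, slack=2)
Line 3: ['laser'] (min_width=5, slack=5)
Line 4: ['storm', 'hard'] (min_width=10, slack=0)
Line 5: ['time', 'top'] (min_width=8, slack=2)
Line 6: ['green', 'all'] (min_width=9, slack=1)
Line 7: ['no'] (min_width=2, slack=8)
Line 8: ['mountain'] (min_width=8, slack=2)
Line 9: ['one', 'we'] (min_width=6, slack=4)
Line 10: ['book', 'bear'] (min_width=9, slack=1)
Line 11: ['message'] (min_width=7, slack=3)
Line 12: ['stone', 'wolf'] (min_width=10, slack=0)
Line 13: ['old'] (min_width=3, slack=7)

Answer: |  brown   |
| dinosaur |
|  laser   |
|storm hard|
| time top |
|green all |
|    no    |
| mountain |
|  one we  |
|book bear |
| message  |
|stone wolf|
|   old    |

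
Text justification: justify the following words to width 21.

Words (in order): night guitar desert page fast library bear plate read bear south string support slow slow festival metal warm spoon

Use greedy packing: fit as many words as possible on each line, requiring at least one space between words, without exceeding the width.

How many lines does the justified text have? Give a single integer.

Line 1: ['night', 'guitar', 'desert'] (min_width=19, slack=2)
Line 2: ['page', 'fast', 'library'] (min_width=17, slack=4)
Line 3: ['bear', 'plate', 'read', 'bear'] (min_width=20, slack=1)
Line 4: ['south', 'string', 'support'] (min_width=20, slack=1)
Line 5: ['slow', 'slow', 'festival'] (min_width=18, slack=3)
Line 6: ['metal', 'warm', 'spoon'] (min_width=16, slack=5)
Total lines: 6

Answer: 6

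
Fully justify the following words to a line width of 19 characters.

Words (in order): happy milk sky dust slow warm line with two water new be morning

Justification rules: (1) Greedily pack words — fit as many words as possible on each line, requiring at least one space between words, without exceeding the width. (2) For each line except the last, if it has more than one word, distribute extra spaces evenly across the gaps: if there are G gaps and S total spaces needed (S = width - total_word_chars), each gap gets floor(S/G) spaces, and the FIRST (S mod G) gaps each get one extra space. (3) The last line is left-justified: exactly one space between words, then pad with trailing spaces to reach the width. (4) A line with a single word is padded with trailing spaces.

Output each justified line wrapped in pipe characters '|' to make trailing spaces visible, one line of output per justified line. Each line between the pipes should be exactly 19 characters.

Line 1: ['happy', 'milk', 'sky', 'dust'] (min_width=19, slack=0)
Line 2: ['slow', 'warm', 'line', 'with'] (min_width=19, slack=0)
Line 3: ['two', 'water', 'new', 'be'] (min_width=16, slack=3)
Line 4: ['morning'] (min_width=7, slack=12)

Answer: |happy milk sky dust|
|slow warm line with|
|two  water  new  be|
|morning            |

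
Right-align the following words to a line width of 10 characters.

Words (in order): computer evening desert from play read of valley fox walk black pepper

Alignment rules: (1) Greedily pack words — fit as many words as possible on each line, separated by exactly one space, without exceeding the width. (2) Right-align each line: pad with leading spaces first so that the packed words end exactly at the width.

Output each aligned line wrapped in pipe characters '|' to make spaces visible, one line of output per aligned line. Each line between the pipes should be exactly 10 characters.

Line 1: ['computer'] (min_width=8, slack=2)
Line 2: ['evening'] (min_width=7, slack=3)
Line 3: ['desert'] (min_width=6, slack=4)
Line 4: ['from', 'play'] (min_width=9, slack=1)
Line 5: ['read', 'of'] (min_width=7, slack=3)
Line 6: ['valley', 'fox'] (min_width=10, slack=0)
Line 7: ['walk', 'black'] (min_width=10, slack=0)
Line 8: ['pepper'] (min_width=6, slack=4)

Answer: |  computer|
|   evening|
|    desert|
| from play|
|   read of|
|valley fox|
|walk black|
|    pepper|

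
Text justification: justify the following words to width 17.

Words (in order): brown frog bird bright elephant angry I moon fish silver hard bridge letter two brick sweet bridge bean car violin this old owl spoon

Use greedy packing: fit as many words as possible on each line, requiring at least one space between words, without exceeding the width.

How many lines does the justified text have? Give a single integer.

Answer: 9

Derivation:
Line 1: ['brown', 'frog', 'bird'] (min_width=15, slack=2)
Line 2: ['bright', 'elephant'] (min_width=15, slack=2)
Line 3: ['angry', 'I', 'moon', 'fish'] (min_width=17, slack=0)
Line 4: ['silver', 'hard'] (min_width=11, slack=6)
Line 5: ['bridge', 'letter', 'two'] (min_width=17, slack=0)
Line 6: ['brick', 'sweet'] (min_width=11, slack=6)
Line 7: ['bridge', 'bean', 'car'] (min_width=15, slack=2)
Line 8: ['violin', 'this', 'old'] (min_width=15, slack=2)
Line 9: ['owl', 'spoon'] (min_width=9, slack=8)
Total lines: 9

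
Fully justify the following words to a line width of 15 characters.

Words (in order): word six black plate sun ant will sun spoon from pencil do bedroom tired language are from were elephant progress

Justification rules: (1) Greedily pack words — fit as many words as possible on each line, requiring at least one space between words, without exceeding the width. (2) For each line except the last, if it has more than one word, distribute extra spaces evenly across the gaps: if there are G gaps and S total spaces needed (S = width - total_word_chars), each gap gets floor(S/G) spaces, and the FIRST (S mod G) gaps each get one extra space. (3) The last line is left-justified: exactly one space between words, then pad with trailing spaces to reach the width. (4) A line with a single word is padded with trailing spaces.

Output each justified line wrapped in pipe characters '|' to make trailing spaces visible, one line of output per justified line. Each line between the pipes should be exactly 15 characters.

Answer: |word  six black|
|plate  sun  ant|
|will  sun spoon|
|from  pencil do|
|bedroom   tired|
|language    are|
|from       were|
|elephant       |
|progress       |

Derivation:
Line 1: ['word', 'six', 'black'] (min_width=14, slack=1)
Line 2: ['plate', 'sun', 'ant'] (min_width=13, slack=2)
Line 3: ['will', 'sun', 'spoon'] (min_width=14, slack=1)
Line 4: ['from', 'pencil', 'do'] (min_width=14, slack=1)
Line 5: ['bedroom', 'tired'] (min_width=13, slack=2)
Line 6: ['language', 'are'] (min_width=12, slack=3)
Line 7: ['from', 'were'] (min_width=9, slack=6)
Line 8: ['elephant'] (min_width=8, slack=7)
Line 9: ['progress'] (min_width=8, slack=7)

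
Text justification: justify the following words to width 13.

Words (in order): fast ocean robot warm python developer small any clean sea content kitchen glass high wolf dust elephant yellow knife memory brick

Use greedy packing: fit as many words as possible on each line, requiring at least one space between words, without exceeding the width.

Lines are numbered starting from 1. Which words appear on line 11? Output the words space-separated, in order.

Line 1: ['fast', 'ocean'] (min_width=10, slack=3)
Line 2: ['robot', 'warm'] (min_width=10, slack=3)
Line 3: ['python'] (min_width=6, slack=7)
Line 4: ['developer'] (min_width=9, slack=4)
Line 5: ['small', 'any'] (min_width=9, slack=4)
Line 6: ['clean', 'sea'] (min_width=9, slack=4)
Line 7: ['content'] (min_width=7, slack=6)
Line 8: ['kitchen', 'glass'] (min_width=13, slack=0)
Line 9: ['high', 'wolf'] (min_width=9, slack=4)
Line 10: ['dust', 'elephant'] (min_width=13, slack=0)
Line 11: ['yellow', 'knife'] (min_width=12, slack=1)
Line 12: ['memory', 'brick'] (min_width=12, slack=1)

Answer: yellow knife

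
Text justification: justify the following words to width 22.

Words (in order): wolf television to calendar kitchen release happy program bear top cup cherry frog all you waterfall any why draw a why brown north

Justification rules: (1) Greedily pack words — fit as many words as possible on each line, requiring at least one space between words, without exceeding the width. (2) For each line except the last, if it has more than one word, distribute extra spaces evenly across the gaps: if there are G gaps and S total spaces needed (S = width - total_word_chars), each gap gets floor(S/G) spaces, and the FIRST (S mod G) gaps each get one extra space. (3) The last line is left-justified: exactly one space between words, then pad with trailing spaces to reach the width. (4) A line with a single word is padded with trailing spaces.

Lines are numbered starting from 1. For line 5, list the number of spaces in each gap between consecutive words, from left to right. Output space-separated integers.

Line 1: ['wolf', 'television', 'to'] (min_width=18, slack=4)
Line 2: ['calendar', 'kitchen'] (min_width=16, slack=6)
Line 3: ['release', 'happy', 'program'] (min_width=21, slack=1)
Line 4: ['bear', 'top', 'cup', 'cherry'] (min_width=19, slack=3)
Line 5: ['frog', 'all', 'you', 'waterfall'] (min_width=22, slack=0)
Line 6: ['any', 'why', 'draw', 'a', 'why'] (min_width=18, slack=4)
Line 7: ['brown', 'north'] (min_width=11, slack=11)

Answer: 1 1 1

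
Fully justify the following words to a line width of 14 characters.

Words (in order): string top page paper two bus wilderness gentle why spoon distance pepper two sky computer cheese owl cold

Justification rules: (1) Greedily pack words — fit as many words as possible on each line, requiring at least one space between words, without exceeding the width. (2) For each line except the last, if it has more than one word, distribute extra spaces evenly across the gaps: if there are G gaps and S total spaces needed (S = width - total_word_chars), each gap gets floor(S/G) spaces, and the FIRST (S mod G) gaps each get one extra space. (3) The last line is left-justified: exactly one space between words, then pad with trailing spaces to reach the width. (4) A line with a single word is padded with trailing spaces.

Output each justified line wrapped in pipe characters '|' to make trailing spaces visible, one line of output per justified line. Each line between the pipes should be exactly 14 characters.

Line 1: ['string', 'top'] (min_width=10, slack=4)
Line 2: ['page', 'paper', 'two'] (min_width=14, slack=0)
Line 3: ['bus', 'wilderness'] (min_width=14, slack=0)
Line 4: ['gentle', 'why'] (min_width=10, slack=4)
Line 5: ['spoon', 'distance'] (min_width=14, slack=0)
Line 6: ['pepper', 'two', 'sky'] (min_width=14, slack=0)
Line 7: ['computer'] (min_width=8, slack=6)
Line 8: ['cheese', 'owl'] (min_width=10, slack=4)
Line 9: ['cold'] (min_width=4, slack=10)

Answer: |string     top|
|page paper two|
|bus wilderness|
|gentle     why|
|spoon distance|
|pepper two sky|
|computer      |
|cheese     owl|
|cold          |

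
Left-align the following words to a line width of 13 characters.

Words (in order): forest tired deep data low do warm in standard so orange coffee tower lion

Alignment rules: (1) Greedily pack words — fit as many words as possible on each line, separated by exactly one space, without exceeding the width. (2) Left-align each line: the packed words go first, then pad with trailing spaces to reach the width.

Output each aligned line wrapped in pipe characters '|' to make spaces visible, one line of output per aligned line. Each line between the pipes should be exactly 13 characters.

Line 1: ['forest', 'tired'] (min_width=12, slack=1)
Line 2: ['deep', 'data', 'low'] (min_width=13, slack=0)
Line 3: ['do', 'warm', 'in'] (min_width=10, slack=3)
Line 4: ['standard', 'so'] (min_width=11, slack=2)
Line 5: ['orange', 'coffee'] (min_width=13, slack=0)
Line 6: ['tower', 'lion'] (min_width=10, slack=3)

Answer: |forest tired |
|deep data low|
|do warm in   |
|standard so  |
|orange coffee|
|tower lion   |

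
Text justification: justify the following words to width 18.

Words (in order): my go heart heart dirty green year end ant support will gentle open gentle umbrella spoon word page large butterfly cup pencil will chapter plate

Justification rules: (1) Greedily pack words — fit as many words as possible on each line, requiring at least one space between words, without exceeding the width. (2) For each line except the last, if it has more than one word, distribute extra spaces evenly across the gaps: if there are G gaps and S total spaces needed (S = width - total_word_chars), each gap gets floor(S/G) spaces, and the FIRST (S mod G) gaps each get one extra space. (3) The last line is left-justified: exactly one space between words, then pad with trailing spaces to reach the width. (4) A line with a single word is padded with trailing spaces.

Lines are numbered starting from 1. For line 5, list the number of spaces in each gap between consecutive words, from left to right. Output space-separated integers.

Line 1: ['my', 'go', 'heart', 'heart'] (min_width=17, slack=1)
Line 2: ['dirty', 'green', 'year'] (min_width=16, slack=2)
Line 3: ['end', 'ant', 'support'] (min_width=15, slack=3)
Line 4: ['will', 'gentle', 'open'] (min_width=16, slack=2)
Line 5: ['gentle', 'umbrella'] (min_width=15, slack=3)
Line 6: ['spoon', 'word', 'page'] (min_width=15, slack=3)
Line 7: ['large', 'butterfly'] (min_width=15, slack=3)
Line 8: ['cup', 'pencil', 'will'] (min_width=15, slack=3)
Line 9: ['chapter', 'plate'] (min_width=13, slack=5)

Answer: 4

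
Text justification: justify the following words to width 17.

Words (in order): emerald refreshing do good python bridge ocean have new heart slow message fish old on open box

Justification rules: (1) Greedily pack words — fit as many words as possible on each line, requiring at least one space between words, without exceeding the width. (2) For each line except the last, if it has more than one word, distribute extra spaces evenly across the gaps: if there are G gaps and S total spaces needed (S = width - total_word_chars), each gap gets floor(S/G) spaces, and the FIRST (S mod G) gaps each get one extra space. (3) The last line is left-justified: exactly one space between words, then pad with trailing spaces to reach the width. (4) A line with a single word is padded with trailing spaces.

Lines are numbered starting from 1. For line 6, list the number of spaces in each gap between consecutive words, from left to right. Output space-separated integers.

Answer: 2 1

Derivation:
Line 1: ['emerald'] (min_width=7, slack=10)
Line 2: ['refreshing', 'do'] (min_width=13, slack=4)
Line 3: ['good', 'python'] (min_width=11, slack=6)
Line 4: ['bridge', 'ocean', 'have'] (min_width=17, slack=0)
Line 5: ['new', 'heart', 'slow'] (min_width=14, slack=3)
Line 6: ['message', 'fish', 'old'] (min_width=16, slack=1)
Line 7: ['on', 'open', 'box'] (min_width=11, slack=6)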